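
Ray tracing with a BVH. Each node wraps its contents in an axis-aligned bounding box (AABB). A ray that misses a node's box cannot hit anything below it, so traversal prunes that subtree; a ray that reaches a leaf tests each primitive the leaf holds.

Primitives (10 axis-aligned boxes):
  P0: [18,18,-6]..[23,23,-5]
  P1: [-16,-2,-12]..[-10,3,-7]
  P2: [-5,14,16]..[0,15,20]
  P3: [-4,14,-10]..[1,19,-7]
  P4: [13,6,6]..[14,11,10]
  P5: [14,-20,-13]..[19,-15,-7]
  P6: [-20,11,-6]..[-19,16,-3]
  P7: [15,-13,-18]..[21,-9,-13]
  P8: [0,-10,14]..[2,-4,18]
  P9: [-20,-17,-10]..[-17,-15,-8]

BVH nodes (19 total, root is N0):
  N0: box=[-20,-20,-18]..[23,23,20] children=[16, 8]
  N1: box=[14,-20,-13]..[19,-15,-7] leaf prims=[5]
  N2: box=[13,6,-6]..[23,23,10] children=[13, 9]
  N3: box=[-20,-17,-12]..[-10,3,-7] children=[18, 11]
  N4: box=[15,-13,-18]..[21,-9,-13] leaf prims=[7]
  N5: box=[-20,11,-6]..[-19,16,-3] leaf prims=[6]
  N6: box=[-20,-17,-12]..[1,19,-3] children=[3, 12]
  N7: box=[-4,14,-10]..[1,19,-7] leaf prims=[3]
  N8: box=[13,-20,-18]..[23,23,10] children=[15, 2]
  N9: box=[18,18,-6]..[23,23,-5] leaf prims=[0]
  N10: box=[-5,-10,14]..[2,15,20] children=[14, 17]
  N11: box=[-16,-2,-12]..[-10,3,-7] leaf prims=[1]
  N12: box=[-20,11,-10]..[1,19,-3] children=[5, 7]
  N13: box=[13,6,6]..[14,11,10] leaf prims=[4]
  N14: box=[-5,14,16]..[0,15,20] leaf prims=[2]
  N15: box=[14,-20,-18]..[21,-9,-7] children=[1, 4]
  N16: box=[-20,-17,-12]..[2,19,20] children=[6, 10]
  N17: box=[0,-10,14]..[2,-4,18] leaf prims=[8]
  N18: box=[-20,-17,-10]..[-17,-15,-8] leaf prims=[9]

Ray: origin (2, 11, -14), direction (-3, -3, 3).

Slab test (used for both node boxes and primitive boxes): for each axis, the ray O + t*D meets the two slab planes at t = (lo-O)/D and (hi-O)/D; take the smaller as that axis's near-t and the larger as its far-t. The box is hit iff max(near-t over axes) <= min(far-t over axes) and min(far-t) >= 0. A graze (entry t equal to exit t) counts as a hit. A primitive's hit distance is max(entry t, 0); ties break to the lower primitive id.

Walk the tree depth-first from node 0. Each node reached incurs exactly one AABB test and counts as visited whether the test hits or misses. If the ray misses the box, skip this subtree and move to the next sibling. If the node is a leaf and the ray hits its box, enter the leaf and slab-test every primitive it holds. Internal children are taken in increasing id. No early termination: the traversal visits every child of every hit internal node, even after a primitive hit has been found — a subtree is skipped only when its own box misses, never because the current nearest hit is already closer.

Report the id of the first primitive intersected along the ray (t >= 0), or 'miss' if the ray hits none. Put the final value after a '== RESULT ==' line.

Trace the traversal:
N0 x:[-7,22/3] y:[-4,31/3] z:[-4/3,34/3] -> hit [-4/3,22/3], descend [8, 16]
  N8 x:[-7,-11/3] y:[-4,31/3] z:[-4/3,8] -> miss, prune
  N16 x:[0,22/3] y:[-8/3,28/3] z:[2/3,34/3] -> hit [2/3,22/3], descend [6, 10]
    N6 x:[1/3,22/3] y:[-8/3,28/3] z:[2/3,11/3] -> hit [2/3,11/3], descend [3, 12]
      N3 x:[4,22/3] y:[8/3,28/3] z:[2/3,7/3] -> miss, prune
      N12 x:[1/3,22/3] y:[-8/3,0] z:[4/3,11/3] -> miss, prune
    N10 x:[0,7/3] y:[-4/3,7] z:[28/3,34/3] -> miss, prune

Summary -> nodes [0, 8, 16, 6, 3, 12, 10]; box-tests=7; leaf-entries=0; first=miss

== RESULT ==
miss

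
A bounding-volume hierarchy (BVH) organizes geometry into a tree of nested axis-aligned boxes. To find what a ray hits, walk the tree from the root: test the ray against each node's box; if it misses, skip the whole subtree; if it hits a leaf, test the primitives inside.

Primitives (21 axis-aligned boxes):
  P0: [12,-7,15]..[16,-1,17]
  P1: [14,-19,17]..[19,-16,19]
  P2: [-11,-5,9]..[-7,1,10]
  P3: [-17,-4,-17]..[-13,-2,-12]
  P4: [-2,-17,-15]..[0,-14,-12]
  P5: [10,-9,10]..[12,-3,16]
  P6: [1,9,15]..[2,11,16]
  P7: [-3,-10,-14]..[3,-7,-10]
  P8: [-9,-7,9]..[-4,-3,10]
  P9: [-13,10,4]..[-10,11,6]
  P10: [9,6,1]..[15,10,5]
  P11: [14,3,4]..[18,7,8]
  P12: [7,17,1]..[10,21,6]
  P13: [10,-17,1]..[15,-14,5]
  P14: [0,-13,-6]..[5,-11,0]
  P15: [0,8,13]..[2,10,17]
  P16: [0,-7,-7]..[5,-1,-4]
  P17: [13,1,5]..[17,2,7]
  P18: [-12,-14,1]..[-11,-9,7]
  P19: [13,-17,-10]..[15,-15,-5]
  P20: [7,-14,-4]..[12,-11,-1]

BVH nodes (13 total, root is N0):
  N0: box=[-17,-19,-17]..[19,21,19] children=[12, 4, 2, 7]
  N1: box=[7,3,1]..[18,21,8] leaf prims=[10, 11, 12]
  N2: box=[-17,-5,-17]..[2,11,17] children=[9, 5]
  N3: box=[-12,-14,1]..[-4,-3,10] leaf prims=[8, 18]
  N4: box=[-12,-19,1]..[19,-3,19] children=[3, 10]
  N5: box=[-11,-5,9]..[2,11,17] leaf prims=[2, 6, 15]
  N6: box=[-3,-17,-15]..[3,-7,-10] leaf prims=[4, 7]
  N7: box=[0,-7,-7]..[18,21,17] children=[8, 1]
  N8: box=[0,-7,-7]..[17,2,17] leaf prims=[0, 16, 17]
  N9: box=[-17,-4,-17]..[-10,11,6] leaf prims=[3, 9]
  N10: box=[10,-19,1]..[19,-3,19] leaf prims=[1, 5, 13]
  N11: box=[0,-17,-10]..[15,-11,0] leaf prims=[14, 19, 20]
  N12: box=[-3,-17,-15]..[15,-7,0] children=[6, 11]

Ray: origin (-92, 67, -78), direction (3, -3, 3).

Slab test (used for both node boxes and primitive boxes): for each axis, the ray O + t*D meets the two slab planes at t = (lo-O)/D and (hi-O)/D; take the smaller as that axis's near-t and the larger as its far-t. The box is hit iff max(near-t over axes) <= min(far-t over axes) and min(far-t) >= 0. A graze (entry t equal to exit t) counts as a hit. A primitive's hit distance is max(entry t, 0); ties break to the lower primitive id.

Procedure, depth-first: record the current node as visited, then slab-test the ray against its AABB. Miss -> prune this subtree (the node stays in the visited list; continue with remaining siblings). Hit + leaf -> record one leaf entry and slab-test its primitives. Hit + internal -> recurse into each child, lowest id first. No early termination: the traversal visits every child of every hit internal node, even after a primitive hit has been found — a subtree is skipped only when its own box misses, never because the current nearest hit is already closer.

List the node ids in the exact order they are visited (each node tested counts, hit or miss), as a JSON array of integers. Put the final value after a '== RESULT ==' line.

Traverse from the root:
N0 x:[25,37] y:[46/3,86/3] z:[61/3,97/3] -> hit [25,86/3], descend [2, 4, 7, 12]
  N2 x:[25,94/3] y:[56/3,24] z:[61/3,95/3] -> miss, prune
  N4 x:[80/3,37] y:[70/3,86/3] z:[79/3,97/3] -> hit [80/3,86/3], descend [3, 10]
    N3 x:[80/3,88/3] y:[70/3,27] z:[79/3,88/3] -> hit [80/3,27] leaf, test {P8(miss), P18@t=80/3}
    N10 x:[34,37] y:[70/3,86/3] z:[79/3,97/3] -> miss, prune
  N7 x:[92/3,110/3] y:[46/3,74/3] z:[71/3,95/3] -> miss, prune
  N12 x:[89/3,107/3] y:[74/3,28] z:[21,26] -> miss, prune

order=[0, 2, 4, 3, 10, 7, 12]  |boxes|=7  |leaves|=1  hit=P18

== RESULT ==
[0, 2, 4, 3, 10, 7, 12]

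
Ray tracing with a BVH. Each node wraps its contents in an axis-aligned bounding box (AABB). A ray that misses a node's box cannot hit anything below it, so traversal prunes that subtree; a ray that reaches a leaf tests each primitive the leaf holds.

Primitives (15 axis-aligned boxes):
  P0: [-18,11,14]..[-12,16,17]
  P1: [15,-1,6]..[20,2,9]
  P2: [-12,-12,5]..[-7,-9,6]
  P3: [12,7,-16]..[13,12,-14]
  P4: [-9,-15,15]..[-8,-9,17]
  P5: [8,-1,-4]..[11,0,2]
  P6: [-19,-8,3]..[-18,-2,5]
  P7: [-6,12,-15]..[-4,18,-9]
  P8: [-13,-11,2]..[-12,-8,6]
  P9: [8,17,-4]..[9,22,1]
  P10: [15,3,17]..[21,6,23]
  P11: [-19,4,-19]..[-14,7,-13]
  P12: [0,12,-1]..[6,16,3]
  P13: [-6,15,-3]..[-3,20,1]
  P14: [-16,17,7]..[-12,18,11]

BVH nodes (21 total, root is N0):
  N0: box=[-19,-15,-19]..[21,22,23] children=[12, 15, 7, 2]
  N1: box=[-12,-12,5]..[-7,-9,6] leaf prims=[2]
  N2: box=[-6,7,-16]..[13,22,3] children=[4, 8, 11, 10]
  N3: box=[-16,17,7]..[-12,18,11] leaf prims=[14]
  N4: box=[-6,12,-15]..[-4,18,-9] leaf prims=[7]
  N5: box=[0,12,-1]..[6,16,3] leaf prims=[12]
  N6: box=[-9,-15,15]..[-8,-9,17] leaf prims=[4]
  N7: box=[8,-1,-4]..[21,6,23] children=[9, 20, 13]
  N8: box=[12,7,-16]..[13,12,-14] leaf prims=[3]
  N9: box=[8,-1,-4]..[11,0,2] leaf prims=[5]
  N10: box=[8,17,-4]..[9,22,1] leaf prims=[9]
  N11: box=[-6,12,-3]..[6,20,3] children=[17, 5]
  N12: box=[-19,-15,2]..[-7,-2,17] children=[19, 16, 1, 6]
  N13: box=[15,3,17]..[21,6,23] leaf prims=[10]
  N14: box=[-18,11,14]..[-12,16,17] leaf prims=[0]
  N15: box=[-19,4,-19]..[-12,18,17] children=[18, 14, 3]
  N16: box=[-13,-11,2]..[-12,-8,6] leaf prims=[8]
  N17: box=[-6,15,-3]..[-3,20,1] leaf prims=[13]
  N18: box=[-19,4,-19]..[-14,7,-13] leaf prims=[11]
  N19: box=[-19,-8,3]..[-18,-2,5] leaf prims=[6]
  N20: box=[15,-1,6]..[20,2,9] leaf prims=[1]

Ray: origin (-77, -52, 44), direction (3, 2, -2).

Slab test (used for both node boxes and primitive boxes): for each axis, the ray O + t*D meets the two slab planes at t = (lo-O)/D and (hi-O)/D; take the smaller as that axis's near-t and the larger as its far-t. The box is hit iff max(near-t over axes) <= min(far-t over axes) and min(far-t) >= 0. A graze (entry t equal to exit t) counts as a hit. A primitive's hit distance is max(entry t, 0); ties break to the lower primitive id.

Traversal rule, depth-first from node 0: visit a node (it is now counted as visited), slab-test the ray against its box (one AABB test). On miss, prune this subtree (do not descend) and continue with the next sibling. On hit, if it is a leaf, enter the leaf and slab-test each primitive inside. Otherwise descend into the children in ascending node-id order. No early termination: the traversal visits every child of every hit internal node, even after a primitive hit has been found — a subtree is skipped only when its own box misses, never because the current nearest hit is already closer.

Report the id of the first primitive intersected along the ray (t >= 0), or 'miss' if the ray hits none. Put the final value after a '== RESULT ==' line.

Trace the traversal:
N0 x:[58/3,98/3] y:[37/2,37] z:[21/2,63/2] -> hit [58/3,63/2], descend [2, 7, 12, 15]
  N2 x:[71/3,30] y:[59/2,37] z:[41/2,30] -> hit [59/2,30], descend [4, 8, 10, 11]
    N4 x:[71/3,73/3] y:[32,35] z:[53/2,59/2] -> miss, prune
    N8 x:[89/3,30] y:[59/2,32] z:[29,30] -> hit [89/3,30] leaf, test {P3@t=89/3}
    N10 x:[85/3,86/3] y:[69/2,37] z:[43/2,24] -> miss, prune
    N11 x:[71/3,83/3] y:[32,36] z:[41/2,47/2] -> miss, prune
  N7 x:[85/3,98/3] y:[51/2,29] z:[21/2,24] -> miss, prune
  N12 x:[58/3,70/3] y:[37/2,25] z:[27/2,21] -> hit [58/3,21], descend [1, 6, 16, 19]
    N1 x:[65/3,70/3] y:[20,43/2] z:[19,39/2] -> miss, prune
    N6 x:[68/3,23] y:[37/2,43/2] z:[27/2,29/2] -> miss, prune
    N16 x:[64/3,65/3] y:[41/2,22] z:[19,21] -> miss, prune
    N19 x:[58/3,59/3] y:[22,25] z:[39/2,41/2] -> miss, prune
  N15 x:[58/3,65/3] y:[28,35] z:[27/2,63/2] -> miss, prune

order=[0, 2, 4, 8, 10, 11, 7, 12, 1, 6, 16, 19, 15]  |boxes|=13  |leaves|=1  hit=P3

== RESULT ==
3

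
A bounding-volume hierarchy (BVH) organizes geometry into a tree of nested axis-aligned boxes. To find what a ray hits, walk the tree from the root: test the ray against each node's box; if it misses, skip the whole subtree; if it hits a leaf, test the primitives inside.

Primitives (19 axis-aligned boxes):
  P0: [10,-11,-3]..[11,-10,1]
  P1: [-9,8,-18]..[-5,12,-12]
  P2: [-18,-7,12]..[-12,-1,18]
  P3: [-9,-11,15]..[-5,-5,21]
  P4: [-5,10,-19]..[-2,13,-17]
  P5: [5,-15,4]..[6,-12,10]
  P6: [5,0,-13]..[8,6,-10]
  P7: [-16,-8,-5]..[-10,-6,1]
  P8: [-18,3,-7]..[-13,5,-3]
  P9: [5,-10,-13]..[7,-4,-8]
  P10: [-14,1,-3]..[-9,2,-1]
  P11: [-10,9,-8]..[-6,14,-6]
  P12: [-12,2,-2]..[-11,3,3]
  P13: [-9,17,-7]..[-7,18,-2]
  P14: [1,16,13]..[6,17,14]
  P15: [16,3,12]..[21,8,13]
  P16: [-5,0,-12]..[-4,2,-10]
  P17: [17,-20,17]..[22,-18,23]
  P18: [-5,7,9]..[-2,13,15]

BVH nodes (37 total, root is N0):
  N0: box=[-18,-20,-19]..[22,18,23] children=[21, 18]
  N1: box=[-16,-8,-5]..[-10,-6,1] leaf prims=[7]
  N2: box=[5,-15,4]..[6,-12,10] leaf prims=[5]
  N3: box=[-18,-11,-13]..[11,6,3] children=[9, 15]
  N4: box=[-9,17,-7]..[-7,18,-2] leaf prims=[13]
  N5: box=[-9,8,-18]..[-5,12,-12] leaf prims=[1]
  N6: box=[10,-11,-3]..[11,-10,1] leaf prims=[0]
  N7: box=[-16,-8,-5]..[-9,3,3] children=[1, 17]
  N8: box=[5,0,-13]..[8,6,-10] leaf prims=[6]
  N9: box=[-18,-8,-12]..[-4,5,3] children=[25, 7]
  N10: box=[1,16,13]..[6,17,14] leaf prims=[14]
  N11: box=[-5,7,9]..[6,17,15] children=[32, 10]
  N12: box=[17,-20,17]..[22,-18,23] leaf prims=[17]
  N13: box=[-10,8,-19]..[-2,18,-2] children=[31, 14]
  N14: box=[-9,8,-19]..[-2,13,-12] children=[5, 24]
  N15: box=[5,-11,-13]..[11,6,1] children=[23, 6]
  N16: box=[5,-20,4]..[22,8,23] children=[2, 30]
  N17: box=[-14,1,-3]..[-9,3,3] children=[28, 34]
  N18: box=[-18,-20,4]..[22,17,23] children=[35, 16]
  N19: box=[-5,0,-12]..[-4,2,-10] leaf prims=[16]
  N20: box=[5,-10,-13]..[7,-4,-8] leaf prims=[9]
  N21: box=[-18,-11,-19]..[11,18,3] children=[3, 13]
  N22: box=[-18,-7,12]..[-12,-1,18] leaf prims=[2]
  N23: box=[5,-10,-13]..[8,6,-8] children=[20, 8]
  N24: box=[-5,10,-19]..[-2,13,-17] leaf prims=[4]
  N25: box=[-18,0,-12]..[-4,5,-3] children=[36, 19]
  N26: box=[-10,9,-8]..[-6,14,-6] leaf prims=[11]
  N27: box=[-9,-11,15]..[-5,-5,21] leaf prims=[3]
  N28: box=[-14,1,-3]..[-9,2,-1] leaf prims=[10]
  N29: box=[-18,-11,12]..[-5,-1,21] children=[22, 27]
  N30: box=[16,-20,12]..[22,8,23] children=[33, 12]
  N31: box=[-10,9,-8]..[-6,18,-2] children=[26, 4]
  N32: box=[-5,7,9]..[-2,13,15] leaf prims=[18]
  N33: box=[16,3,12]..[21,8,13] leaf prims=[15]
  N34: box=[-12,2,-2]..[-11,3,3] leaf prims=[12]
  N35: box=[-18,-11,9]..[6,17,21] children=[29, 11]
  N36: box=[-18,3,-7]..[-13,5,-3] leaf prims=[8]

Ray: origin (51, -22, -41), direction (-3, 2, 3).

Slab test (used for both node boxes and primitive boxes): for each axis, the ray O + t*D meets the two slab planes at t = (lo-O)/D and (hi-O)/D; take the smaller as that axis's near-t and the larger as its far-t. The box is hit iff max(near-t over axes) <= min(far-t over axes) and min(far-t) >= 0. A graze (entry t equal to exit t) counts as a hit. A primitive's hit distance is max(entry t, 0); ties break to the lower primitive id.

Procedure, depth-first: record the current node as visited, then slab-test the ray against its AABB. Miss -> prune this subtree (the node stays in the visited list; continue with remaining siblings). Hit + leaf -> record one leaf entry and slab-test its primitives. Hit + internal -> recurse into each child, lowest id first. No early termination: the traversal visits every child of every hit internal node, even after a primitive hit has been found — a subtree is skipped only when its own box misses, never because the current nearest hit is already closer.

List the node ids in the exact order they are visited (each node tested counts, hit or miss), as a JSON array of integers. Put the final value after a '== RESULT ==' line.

Traverse from the root:
N0 x:[29/3,23] y:[1,20] z:[22/3,64/3] -> hit [29/3,20], descend [18, 21]
  N18 x:[29/3,23] y:[1,39/2] z:[15,64/3] -> hit [15,39/2], descend [16, 35]
    N16 x:[29/3,46/3] y:[1,15] z:[15,64/3] -> hit [15,15], descend [2, 30]
      N2 x:[15,46/3] y:[7/2,5] z:[15,17] -> miss, prune
      N30 x:[29/3,35/3] y:[1,15] z:[53/3,64/3] -> miss, prune
    N35 x:[15,23] y:[11/2,39/2] z:[50/3,62/3] -> hit [50/3,39/2], descend [11, 29]
      N11 x:[15,56/3] y:[29/2,39/2] z:[50/3,56/3] -> hit [50/3,56/3], descend [10, 32]
        N10 x:[15,50/3] y:[19,39/2] z:[18,55/3] -> miss, prune
        N32 x:[53/3,56/3] y:[29/2,35/2] z:[50/3,56/3] -> miss, prune
      N29 x:[56/3,23] y:[11/2,21/2] z:[53/3,62/3] -> miss, prune
  N21 x:[40/3,23] y:[11/2,20] z:[22/3,44/3] -> hit [40/3,44/3], descend [3, 13]
    N3 x:[40/3,23] y:[11/2,14] z:[28/3,44/3] -> hit [40/3,14], descend [9, 15]
      N9 x:[55/3,23] y:[7,27/2] z:[29/3,44/3] -> miss, prune
      N15 x:[40/3,46/3] y:[11/2,14] z:[28/3,14] -> hit [40/3,14], descend [6, 23]
        N6 x:[40/3,41/3] y:[11/2,6] z:[38/3,14] -> miss, prune
        N23 x:[43/3,46/3] y:[6,14] z:[28/3,11] -> miss, prune
    N13 x:[53/3,61/3] y:[15,20] z:[22/3,13] -> miss, prune

17 AABB tests over nodes [0, 18, 16, 2, 30, 35, 11, 10, 32, 29, 21, 3, 9, 15, 6, 23, 13]; 0 leaves entered; closest miss.

== RESULT ==
[0, 18, 16, 2, 30, 35, 11, 10, 32, 29, 21, 3, 9, 15, 6, 23, 13]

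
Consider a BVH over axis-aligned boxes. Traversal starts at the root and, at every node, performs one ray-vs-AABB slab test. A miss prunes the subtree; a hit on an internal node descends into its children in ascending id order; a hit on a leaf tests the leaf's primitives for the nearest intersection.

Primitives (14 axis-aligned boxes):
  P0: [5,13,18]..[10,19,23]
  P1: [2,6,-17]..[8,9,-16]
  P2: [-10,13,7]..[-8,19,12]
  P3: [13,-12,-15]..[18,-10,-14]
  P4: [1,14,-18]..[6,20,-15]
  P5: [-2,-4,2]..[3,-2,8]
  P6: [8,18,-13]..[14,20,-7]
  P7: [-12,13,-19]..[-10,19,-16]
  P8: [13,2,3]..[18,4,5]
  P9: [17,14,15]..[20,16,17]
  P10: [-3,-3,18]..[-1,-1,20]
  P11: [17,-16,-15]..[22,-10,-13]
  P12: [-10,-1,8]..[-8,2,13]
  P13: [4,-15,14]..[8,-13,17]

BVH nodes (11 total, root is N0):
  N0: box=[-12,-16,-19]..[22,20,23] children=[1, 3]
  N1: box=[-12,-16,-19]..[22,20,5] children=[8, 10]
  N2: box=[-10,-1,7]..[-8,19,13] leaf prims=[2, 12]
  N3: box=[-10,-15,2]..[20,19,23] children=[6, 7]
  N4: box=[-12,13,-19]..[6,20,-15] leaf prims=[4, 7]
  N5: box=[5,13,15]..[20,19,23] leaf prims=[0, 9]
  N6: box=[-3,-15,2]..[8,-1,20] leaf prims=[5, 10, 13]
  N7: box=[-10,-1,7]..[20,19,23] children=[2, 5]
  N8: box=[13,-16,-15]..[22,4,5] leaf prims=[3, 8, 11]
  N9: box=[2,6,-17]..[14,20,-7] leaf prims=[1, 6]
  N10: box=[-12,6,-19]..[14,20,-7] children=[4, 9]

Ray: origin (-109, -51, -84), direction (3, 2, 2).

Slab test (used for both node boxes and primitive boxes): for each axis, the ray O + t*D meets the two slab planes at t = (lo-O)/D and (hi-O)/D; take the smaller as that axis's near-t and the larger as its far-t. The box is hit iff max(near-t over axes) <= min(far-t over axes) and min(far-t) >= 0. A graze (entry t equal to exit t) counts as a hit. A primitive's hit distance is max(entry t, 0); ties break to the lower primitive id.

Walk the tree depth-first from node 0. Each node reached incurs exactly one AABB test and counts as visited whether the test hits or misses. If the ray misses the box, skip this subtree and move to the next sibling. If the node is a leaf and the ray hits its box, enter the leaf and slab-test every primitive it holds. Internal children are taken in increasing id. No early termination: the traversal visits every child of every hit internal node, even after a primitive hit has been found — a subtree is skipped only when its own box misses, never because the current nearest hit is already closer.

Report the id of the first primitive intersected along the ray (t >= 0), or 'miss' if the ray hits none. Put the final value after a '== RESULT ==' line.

Traverse from the root:
N0 x:[97/3,131/3] y:[35/2,71/2] z:[65/2,107/2] -> hit [65/2,71/2], descend [1, 3]
  N1 x:[97/3,131/3] y:[35/2,71/2] z:[65/2,89/2] -> hit [65/2,71/2], descend [8, 10]
    N8 x:[122/3,131/3] y:[35/2,55/2] z:[69/2,89/2] -> miss, prune
    N10 x:[97/3,41] y:[57/2,71/2] z:[65/2,77/2] -> hit [65/2,71/2], descend [4, 9]
      N4 x:[97/3,115/3] y:[32,71/2] z:[65/2,69/2] -> hit [65/2,69/2] leaf, test {P4(miss), P7@t=65/2}
      N9 x:[37,41] y:[57/2,71/2] z:[67/2,77/2] -> miss, prune
  N3 x:[33,43] y:[18,35] z:[43,107/2] -> miss, prune

7 AABB tests over nodes [0, 1, 8, 10, 4, 9, 3]; 1 leaf entered; closest P7.

== RESULT ==
7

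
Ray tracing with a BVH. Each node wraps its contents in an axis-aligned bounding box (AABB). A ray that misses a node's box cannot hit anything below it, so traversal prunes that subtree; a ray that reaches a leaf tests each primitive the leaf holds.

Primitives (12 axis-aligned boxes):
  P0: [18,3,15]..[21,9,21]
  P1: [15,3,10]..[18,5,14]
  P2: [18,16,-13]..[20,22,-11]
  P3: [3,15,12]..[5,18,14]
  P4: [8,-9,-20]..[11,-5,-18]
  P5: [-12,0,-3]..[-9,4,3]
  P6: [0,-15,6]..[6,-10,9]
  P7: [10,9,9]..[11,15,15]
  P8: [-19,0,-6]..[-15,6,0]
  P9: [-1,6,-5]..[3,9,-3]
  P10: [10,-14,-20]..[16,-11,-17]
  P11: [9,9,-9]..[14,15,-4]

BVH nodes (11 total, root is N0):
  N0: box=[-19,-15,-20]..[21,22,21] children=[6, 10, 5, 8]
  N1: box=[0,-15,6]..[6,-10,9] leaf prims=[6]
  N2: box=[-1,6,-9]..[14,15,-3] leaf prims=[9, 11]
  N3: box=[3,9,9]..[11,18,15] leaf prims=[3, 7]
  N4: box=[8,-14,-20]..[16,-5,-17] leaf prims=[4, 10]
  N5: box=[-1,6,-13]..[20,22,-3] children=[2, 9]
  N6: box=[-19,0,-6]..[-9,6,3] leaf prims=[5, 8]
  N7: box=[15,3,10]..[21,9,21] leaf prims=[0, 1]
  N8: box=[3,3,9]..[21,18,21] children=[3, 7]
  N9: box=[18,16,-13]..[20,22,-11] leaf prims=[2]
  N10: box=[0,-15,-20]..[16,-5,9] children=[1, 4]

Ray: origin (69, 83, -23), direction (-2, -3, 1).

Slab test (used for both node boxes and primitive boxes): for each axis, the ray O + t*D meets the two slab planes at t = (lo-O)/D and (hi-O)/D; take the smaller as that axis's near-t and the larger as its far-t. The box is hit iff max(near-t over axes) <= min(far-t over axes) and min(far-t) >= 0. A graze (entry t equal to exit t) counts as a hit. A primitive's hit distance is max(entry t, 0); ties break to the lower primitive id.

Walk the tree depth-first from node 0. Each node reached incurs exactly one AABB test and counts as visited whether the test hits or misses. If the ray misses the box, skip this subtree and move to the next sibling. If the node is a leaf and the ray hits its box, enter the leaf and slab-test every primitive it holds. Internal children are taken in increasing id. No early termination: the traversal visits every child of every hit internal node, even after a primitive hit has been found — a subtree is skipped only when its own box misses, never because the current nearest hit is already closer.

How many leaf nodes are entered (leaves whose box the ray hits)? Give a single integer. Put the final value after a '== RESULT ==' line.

Walk:
N0 x:[24,44] y:[61/3,98/3] z:[3,44] -> hit [24,98/3], descend [5, 6, 8, 10]
  N5 x:[49/2,35] y:[61/3,77/3] z:[10,20] -> miss, prune
  N6 x:[39,44] y:[77/3,83/3] z:[17,26] -> miss, prune
  N8 x:[24,33] y:[65/3,80/3] z:[32,44] -> miss, prune
  N10 x:[53/2,69/2] y:[88/3,98/3] z:[3,32] -> hit [88/3,32], descend [1, 4]
    N1 x:[63/2,69/2] y:[31,98/3] z:[29,32] -> hit [63/2,32] leaf, test {P6@t=63/2}
    N4 x:[53/2,61/2] y:[88/3,97/3] z:[3,6] -> miss, prune

order=[0, 5, 6, 8, 10, 1, 4]  |boxes|=7  |leaves|=1  hit=P6

== RESULT ==
1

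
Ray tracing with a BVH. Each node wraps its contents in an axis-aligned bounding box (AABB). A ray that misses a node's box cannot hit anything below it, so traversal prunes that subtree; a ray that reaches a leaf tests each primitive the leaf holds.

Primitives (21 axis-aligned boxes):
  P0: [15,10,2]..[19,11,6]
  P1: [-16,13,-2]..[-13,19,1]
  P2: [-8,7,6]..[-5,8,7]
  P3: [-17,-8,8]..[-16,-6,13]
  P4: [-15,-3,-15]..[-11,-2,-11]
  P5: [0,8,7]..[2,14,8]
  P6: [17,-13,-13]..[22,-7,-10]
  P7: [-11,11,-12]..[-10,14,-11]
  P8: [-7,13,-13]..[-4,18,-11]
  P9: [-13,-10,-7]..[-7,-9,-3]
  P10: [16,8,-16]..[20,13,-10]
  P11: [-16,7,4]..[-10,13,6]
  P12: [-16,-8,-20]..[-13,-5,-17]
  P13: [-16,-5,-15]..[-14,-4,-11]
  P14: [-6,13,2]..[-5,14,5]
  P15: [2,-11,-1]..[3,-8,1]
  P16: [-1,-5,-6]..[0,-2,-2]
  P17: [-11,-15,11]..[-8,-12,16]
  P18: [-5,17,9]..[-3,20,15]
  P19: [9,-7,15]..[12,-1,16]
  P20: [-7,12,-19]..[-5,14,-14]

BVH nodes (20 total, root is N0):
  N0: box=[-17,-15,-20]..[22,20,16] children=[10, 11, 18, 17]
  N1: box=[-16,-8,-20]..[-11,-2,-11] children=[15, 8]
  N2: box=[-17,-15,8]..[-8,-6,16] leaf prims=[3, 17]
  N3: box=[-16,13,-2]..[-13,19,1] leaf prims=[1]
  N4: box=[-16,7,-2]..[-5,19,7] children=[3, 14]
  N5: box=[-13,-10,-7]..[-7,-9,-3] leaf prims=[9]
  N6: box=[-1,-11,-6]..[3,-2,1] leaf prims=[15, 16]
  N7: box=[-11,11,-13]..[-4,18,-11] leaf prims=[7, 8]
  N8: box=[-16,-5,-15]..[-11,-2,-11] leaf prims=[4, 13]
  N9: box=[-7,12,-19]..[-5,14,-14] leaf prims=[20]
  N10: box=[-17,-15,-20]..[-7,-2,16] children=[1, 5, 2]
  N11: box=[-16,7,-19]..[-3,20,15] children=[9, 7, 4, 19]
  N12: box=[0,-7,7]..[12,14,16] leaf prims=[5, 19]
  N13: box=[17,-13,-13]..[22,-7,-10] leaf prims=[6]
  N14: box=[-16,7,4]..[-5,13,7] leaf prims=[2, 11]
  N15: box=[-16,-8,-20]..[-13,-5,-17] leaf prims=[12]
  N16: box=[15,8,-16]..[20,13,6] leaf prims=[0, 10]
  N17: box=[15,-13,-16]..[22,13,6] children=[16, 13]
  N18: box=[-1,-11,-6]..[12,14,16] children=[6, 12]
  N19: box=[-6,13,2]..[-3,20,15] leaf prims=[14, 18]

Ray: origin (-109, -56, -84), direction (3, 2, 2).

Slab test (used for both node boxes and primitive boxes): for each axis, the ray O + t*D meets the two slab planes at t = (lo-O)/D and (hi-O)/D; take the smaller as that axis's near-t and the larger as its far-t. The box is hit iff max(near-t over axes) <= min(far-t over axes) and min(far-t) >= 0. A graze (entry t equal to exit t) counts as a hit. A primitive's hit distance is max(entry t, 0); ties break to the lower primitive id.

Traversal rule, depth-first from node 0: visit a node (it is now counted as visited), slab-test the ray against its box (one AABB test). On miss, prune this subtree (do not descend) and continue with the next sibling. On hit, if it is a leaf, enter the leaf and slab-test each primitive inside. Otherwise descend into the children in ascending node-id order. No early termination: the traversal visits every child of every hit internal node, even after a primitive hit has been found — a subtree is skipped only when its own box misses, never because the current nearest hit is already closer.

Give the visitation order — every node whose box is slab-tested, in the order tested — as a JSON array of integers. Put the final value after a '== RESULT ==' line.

Trace the traversal:
N0 x:[92/3,131/3] y:[41/2,38] z:[32,50] -> hit [32,38], descend [10, 11, 17, 18]
  N10 x:[92/3,34] y:[41/2,27] z:[32,50] -> miss, prune
  N11 x:[31,106/3] y:[63/2,38] z:[65/2,99/2] -> hit [65/2,106/3], descend [4, 7, 9, 19]
    N4 x:[31,104/3] y:[63/2,75/2] z:[41,91/2] -> miss, prune
    N7 x:[98/3,35] y:[67/2,37] z:[71/2,73/2] -> miss, prune
    N9 x:[34,104/3] y:[34,35] z:[65/2,35] -> hit [34,104/3] leaf, test {P20@t=34}
    N19 x:[103/3,106/3] y:[69/2,38] z:[43,99/2] -> miss, prune
  N17 x:[124/3,131/3] y:[43/2,69/2] z:[34,45] -> miss, prune
  N18 x:[36,121/3] y:[45/2,35] z:[39,50] -> miss, prune

Visited [0, 10, 11, 4, 7, 9, 19, 17, 18]. Tests: 9 box, 1 leaf. Nearest: P20.

== RESULT ==
[0, 10, 11, 4, 7, 9, 19, 17, 18]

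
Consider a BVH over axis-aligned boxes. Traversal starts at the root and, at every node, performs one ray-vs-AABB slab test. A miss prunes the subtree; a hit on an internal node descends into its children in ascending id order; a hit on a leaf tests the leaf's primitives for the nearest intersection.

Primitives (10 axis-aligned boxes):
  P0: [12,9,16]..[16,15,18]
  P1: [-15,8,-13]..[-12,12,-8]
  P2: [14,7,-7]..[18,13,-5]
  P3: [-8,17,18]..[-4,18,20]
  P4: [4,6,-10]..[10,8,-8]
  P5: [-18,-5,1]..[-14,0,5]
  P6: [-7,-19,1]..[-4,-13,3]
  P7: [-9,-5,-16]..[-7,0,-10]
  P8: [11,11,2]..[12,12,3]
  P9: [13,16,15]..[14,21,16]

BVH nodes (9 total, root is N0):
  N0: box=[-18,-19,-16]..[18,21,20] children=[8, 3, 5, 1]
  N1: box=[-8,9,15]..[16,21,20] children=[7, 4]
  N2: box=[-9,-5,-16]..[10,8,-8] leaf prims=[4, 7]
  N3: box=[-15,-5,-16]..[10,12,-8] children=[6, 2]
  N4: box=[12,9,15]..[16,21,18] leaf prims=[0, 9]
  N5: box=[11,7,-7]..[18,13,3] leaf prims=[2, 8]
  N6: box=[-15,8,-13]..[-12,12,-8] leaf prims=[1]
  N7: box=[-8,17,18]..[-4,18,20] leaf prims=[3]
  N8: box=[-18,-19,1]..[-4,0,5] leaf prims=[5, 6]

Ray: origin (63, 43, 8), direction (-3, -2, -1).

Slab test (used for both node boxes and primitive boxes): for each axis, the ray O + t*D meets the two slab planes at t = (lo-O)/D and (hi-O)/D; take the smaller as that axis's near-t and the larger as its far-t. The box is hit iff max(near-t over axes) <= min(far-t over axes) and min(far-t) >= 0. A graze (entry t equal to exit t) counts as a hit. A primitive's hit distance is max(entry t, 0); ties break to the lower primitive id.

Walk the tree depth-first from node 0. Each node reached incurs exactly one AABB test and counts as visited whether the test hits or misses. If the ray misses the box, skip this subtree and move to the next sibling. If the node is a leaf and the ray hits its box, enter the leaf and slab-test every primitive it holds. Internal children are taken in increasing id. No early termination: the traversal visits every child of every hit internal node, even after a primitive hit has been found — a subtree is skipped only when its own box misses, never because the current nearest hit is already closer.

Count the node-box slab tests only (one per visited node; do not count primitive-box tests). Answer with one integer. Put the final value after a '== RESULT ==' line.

Trace the traversal:
N0 x:[15,27] y:[11,31] z:[-12,24] -> hit [15,24], descend [1, 3, 5, 8]
  N1 x:[47/3,71/3] y:[11,17] z:[-12,-7] -> miss, prune
  N3 x:[53/3,26] y:[31/2,24] z:[16,24] -> hit [53/3,24], descend [2, 6]
    N2 x:[53/3,24] y:[35/2,24] z:[16,24] -> hit [53/3,24] leaf, test {P4@t=53/3, P7@t=70/3}
    N6 x:[25,26] y:[31/2,35/2] z:[16,21] -> miss, prune
  N5 x:[15,52/3] y:[15,18] z:[5,15] -> hit [15,15] leaf, test {P2@t=15, P8(miss)}
  N8 x:[67/3,27] y:[43/2,31] z:[3,7] -> miss, prune

7 AABB tests over nodes [0, 1, 3, 2, 6, 5, 8]; 2 leaves entered; closest P2.

== RESULT ==
7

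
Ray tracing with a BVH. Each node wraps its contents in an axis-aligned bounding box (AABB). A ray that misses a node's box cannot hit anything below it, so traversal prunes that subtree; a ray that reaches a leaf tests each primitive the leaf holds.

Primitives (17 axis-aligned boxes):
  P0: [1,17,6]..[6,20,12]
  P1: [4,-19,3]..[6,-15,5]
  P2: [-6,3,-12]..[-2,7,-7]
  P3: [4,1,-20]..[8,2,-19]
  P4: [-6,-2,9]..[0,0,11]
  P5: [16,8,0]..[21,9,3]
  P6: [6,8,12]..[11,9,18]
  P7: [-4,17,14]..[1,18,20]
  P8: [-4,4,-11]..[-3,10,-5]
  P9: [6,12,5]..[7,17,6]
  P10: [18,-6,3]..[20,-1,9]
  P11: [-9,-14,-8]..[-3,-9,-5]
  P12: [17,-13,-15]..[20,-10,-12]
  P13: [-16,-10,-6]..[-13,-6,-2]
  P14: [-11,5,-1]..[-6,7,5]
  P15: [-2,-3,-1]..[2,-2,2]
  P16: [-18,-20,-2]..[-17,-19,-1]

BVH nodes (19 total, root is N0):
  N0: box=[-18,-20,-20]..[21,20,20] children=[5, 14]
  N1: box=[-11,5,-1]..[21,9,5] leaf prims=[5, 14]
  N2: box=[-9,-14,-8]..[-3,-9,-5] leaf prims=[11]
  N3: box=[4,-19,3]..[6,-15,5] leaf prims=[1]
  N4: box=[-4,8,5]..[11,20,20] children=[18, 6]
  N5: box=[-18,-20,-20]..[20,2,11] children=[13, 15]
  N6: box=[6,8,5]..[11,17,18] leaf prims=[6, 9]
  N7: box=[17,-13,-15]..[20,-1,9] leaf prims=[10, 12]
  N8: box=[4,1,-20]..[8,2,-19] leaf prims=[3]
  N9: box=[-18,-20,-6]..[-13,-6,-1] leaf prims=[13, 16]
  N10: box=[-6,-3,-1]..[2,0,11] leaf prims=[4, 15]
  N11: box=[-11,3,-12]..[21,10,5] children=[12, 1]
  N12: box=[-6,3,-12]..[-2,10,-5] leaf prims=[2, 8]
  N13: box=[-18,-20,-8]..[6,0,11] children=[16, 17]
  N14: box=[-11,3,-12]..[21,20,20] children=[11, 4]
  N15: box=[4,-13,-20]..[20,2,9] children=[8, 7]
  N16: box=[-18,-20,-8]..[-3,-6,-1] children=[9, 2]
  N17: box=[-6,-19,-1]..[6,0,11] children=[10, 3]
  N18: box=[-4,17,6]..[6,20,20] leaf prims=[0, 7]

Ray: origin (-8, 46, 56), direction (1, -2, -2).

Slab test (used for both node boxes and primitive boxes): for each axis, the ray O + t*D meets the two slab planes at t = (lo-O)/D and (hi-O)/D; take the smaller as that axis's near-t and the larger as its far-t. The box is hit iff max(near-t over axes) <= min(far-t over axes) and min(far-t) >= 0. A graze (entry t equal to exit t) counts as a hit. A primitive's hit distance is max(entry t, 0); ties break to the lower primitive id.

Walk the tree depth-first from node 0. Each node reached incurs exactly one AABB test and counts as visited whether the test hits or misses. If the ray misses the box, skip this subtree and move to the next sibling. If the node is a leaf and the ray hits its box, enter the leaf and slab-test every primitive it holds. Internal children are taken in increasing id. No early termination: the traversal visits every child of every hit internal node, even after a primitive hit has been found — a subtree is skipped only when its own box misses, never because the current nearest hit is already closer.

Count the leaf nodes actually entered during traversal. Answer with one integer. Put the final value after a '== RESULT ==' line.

Traverse from the root:
N0 x:[-10,29] y:[13,33] z:[18,38] -> hit [18,29], descend [5, 14]
  N5 x:[-10,28] y:[22,33] z:[45/2,38] -> hit [45/2,28], descend [13, 15]
    N13 x:[-10,14] y:[23,33] z:[45/2,32] -> miss, prune
    N15 x:[12,28] y:[22,59/2] z:[47/2,38] -> hit [47/2,28], descend [7, 8]
      N7 x:[25,28] y:[47/2,59/2] z:[47/2,71/2] -> hit [25,28] leaf, test {P10@t=26, P12(miss)}
      N8 x:[12,16] y:[22,45/2] z:[75/2,38] -> miss, prune
  N14 x:[-3,29] y:[13,43/2] z:[18,34] -> hit [18,43/2], descend [4, 11]
    N4 x:[4,19] y:[13,19] z:[18,51/2] -> hit [18,19], descend [6, 18]
      N6 x:[14,19] y:[29/2,19] z:[19,51/2] -> hit [19,19] leaf, test {P6@t=19, P9(miss)}
      N18 x:[4,14] y:[13,29/2] z:[18,25] -> miss, prune
    N11 x:[-3,29] y:[18,43/2] z:[51/2,34] -> miss, prune

order=[0, 5, 13, 15, 7, 8, 14, 4, 6, 18, 11]  |boxes|=11  |leaves|=2  hit=P6

== RESULT ==
2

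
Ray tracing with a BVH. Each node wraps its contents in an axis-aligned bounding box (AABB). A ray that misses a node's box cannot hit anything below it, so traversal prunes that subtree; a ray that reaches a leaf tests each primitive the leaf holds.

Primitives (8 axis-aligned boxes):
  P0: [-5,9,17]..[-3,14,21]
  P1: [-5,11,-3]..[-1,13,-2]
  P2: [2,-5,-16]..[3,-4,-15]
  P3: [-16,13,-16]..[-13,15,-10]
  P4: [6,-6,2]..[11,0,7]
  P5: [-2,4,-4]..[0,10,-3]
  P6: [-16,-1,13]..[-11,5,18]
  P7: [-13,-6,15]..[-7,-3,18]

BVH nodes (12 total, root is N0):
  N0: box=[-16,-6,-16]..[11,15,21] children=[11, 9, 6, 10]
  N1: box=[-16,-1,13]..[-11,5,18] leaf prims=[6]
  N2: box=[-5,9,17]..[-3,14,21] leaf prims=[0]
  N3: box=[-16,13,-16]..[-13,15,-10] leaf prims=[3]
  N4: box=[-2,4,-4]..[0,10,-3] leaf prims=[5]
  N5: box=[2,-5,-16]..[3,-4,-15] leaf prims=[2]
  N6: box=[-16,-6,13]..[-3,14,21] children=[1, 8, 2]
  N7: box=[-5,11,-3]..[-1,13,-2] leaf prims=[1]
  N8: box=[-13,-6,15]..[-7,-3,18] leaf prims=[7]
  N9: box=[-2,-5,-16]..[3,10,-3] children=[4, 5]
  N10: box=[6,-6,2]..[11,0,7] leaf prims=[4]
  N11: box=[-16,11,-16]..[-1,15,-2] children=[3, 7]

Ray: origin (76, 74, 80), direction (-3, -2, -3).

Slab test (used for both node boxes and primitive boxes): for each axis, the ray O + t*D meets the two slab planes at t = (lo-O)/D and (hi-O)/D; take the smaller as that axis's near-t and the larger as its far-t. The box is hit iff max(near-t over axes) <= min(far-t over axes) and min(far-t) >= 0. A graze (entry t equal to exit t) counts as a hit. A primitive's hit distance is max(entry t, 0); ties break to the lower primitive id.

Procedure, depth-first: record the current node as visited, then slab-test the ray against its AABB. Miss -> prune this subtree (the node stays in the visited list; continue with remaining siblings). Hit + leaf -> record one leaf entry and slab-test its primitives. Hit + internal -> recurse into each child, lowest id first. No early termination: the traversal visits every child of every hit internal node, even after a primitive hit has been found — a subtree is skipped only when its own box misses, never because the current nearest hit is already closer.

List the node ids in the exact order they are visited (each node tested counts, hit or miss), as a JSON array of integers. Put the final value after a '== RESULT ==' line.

Walk:
N0 x:[65/3,92/3] y:[59/2,40] z:[59/3,32] -> hit [59/2,92/3], descend [6, 9, 10, 11]
  N6 x:[79/3,92/3] y:[30,40] z:[59/3,67/3] -> miss, prune
  N9 x:[73/3,26] y:[32,79/2] z:[83/3,32] -> miss, prune
  N10 x:[65/3,70/3] y:[37,40] z:[73/3,26] -> miss, prune
  N11 x:[77/3,92/3] y:[59/2,63/2] z:[82/3,32] -> hit [59/2,92/3], descend [3, 7]
    N3 x:[89/3,92/3] y:[59/2,61/2] z:[30,32] -> hit [30,61/2] leaf, test {P3@t=30}
    N7 x:[77/3,27] y:[61/2,63/2] z:[82/3,83/3] -> miss, prune

Summary -> nodes [0, 6, 9, 10, 11, 3, 7]; box-tests=7; leaf-entries=1; first=P3

== RESULT ==
[0, 6, 9, 10, 11, 3, 7]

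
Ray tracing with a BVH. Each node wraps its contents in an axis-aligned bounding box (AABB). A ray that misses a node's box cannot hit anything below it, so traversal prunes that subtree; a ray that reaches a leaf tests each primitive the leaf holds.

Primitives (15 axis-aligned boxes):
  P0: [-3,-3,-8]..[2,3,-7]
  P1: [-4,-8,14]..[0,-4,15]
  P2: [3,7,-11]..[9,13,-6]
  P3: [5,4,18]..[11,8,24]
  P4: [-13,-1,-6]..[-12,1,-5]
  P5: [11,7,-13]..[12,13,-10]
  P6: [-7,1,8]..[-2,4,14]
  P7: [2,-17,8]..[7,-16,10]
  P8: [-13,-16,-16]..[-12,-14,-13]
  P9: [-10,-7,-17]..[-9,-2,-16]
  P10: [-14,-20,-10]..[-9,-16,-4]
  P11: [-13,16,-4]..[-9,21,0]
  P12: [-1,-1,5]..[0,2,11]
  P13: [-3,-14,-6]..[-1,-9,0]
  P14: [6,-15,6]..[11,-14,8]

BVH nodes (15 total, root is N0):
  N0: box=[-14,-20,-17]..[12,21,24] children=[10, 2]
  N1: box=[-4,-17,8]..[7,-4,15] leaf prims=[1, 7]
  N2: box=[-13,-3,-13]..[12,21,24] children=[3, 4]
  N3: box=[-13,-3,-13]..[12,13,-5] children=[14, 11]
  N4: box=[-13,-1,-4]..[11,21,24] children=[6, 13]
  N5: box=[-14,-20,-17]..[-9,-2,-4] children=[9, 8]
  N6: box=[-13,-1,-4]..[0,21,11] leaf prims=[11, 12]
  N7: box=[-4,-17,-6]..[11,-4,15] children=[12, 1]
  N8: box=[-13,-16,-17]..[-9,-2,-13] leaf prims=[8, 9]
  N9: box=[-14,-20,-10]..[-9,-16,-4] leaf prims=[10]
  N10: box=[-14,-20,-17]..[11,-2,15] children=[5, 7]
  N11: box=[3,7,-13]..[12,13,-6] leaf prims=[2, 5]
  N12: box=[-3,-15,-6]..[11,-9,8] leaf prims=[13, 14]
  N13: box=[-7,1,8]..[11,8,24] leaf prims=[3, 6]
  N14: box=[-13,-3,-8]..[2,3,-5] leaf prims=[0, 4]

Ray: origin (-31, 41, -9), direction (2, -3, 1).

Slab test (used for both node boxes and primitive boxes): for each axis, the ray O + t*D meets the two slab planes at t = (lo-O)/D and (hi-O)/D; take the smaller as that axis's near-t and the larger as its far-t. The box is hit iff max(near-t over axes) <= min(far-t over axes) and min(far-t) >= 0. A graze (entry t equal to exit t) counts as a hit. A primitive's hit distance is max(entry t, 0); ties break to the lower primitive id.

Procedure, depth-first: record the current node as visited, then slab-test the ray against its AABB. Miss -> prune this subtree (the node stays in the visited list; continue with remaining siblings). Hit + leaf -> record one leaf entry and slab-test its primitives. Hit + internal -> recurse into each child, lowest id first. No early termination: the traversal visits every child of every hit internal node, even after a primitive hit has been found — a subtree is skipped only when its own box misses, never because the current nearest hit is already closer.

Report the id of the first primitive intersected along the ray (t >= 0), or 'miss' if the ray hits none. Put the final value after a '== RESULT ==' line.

Walk:
N0 x:[17/2,43/2] y:[20/3,61/3] z:[-8,33] -> hit [17/2,61/3], descend [2, 10]
  N2 x:[9,43/2] y:[20/3,44/3] z:[-4,33] -> hit [9,44/3], descend [3, 4]
    N3 x:[9,43/2] y:[28/3,44/3] z:[-4,4] -> miss, prune
    N4 x:[9,21] y:[20/3,14] z:[5,33] -> hit [9,14], descend [6, 13]
      N6 x:[9,31/2] y:[20/3,14] z:[5,20] -> hit [9,14] leaf, test {P11(miss), P12(miss)}
      N13 x:[12,21] y:[11,40/3] z:[17,33] -> miss, prune
  N10 x:[17/2,21] y:[43/3,61/3] z:[-8,24] -> hit [43/3,61/3], descend [5, 7]
    N5 x:[17/2,11] y:[43/3,61/3] z:[-8,5] -> miss, prune
    N7 x:[27/2,21] y:[15,58/3] z:[3,24] -> hit [15,58/3], descend [1, 12]
      N1 x:[27/2,19] y:[15,58/3] z:[17,24] -> hit [17,19] leaf, test {P1(miss), P7@t=19}
      N12 x:[14,21] y:[50/3,56/3] z:[3,17] -> hit [50/3,17] leaf, test {P13(miss), P14(miss)}

Visited [0, 2, 3, 4, 6, 13, 10, 5, 7, 1, 12]. Tests: 11 box, 3 leaf. Nearest: P7.

== RESULT ==
7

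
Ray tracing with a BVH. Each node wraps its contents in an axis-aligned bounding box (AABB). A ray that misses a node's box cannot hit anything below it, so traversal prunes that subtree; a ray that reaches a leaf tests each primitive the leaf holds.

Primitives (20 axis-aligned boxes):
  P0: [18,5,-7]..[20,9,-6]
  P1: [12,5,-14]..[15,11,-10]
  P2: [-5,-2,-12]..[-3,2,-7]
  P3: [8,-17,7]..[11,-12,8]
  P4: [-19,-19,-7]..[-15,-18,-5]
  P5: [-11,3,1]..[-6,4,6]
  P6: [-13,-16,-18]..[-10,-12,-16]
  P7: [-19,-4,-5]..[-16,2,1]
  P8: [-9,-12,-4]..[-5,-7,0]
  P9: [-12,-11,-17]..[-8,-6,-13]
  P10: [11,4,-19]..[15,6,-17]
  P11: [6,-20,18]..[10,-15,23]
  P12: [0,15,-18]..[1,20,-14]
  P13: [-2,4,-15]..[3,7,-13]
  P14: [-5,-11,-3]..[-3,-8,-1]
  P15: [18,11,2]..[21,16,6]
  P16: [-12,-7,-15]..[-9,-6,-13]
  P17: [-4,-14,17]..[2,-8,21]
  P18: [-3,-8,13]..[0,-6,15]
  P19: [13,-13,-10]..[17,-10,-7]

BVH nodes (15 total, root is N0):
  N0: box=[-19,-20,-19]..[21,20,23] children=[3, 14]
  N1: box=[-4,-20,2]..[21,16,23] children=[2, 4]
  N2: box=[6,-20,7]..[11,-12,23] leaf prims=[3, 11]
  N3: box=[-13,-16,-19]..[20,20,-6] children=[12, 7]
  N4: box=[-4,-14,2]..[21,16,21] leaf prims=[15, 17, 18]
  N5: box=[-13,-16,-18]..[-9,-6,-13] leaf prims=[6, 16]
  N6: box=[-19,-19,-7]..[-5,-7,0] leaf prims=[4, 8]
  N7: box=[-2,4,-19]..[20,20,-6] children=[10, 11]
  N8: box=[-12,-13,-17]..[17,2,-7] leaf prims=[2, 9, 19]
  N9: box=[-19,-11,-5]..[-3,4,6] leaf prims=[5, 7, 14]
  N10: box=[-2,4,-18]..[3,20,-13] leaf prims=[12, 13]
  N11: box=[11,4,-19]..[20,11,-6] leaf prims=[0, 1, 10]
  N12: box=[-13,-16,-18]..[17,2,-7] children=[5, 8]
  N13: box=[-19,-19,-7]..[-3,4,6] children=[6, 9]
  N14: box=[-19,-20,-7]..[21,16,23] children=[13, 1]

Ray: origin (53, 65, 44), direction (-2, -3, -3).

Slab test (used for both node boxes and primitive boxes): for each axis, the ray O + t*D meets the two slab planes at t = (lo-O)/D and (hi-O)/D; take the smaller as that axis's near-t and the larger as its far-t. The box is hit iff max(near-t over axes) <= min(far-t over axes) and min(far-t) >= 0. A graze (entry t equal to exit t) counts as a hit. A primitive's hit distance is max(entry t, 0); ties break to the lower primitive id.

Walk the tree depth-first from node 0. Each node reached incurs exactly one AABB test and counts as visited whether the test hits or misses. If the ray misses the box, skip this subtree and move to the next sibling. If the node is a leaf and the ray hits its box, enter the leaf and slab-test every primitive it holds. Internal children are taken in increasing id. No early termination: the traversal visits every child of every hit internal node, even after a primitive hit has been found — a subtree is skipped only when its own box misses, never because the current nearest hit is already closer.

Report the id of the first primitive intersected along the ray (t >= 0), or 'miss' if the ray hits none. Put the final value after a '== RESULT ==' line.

Trace the traversal:
N0 x:[16,36] y:[15,85/3] z:[7,21] -> hit [16,21], descend [3, 14]
  N3 x:[33/2,33] y:[15,27] z:[50/3,21] -> hit [50/3,21], descend [7, 12]
    N7 x:[33/2,55/2] y:[15,61/3] z:[50/3,21] -> hit [50/3,61/3], descend [10, 11]
      N10 x:[25,55/2] y:[15,61/3] z:[19,62/3] -> miss, prune
      N11 x:[33/2,21] y:[18,61/3] z:[50/3,21] -> hit [18,61/3] leaf, test {P0(miss), P1@t=19, P10@t=61/3}
    N12 x:[18,33] y:[21,27] z:[17,62/3] -> miss, prune
  N14 x:[16,36] y:[49/3,85/3] z:[7,17] -> hit [49/3,17], descend [1, 13]
    N1 x:[16,57/2] y:[49/3,85/3] z:[7,14] -> miss, prune
    N13 x:[28,36] y:[61/3,28] z:[38/3,17] -> miss, prune

Visited [0, 3, 7, 10, 11, 12, 14, 1, 13]. Tests: 9 box, 1 leaf. Nearest: P1.

== RESULT ==
1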